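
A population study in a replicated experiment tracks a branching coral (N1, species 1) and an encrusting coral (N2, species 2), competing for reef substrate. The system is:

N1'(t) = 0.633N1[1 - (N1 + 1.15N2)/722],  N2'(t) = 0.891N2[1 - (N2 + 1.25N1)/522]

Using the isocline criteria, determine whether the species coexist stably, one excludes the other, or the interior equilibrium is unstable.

Compare the nullcline intercepts: K1/α12 = 722/1.15 = 628 > K2 = 522; K2/α21 = 522/1.25 = 418 < K1 = 722.
Since the inequalities point opposite ways, species 1 can invade but species 2 cannot.

species 1 excludes species 2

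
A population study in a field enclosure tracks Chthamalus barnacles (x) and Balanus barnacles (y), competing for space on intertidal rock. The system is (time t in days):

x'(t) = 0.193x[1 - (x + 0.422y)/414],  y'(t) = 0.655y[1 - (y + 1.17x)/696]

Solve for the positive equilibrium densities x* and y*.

x* ≈ 238, y* ≈ 418

Setting both brackets to zero gives the nullclines x + 0.422y = 414 and 1.17x + y = 696.
Substituting y = 696 - 1.17x into the first: x(1 - 0.422·1.17) = 414 - 0.422·696.
So x* = 120/0.506 = 238, and then y* = 696 - 1.17·238 = 418.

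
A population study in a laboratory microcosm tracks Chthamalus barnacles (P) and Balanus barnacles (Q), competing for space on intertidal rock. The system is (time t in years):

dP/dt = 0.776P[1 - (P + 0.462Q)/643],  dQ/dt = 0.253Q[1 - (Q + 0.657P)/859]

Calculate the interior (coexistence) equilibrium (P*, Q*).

Setting both brackets to zero gives the nullclines P + 0.462Q = 643 and 0.657P + Q = 859.
Substituting Q = 859 - 0.657P into the first: P(1 - 0.462·0.657) = 643 - 0.462·859.
So P* = 246/0.696 = 353, and then Q* = 859 - 0.657·353 = 627.

P* ≈ 353, Q* ≈ 627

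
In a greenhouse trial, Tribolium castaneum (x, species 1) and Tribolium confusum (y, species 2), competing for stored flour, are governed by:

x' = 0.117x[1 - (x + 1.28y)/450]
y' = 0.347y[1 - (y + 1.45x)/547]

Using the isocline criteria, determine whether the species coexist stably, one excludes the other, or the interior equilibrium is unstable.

Compare the nullcline intercepts: K1/α12 = 450/1.28 = 352 < K2 = 547; K2/α21 = 547/1.45 = 377 < K1 = 450.
Since both are reversed, neither can invade when rare; the interior point is a saddle.

unstable coexistence (outcome depends on initial conditions)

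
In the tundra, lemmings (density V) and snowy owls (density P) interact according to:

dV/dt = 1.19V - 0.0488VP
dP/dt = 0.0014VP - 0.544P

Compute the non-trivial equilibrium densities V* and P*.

V* ≈ 389, P* ≈ 24.4

Set dP/dt = 0 with P > 0: 0.0014V - 0.544 = 0, so V* = 0.544/0.0014 = 389.
Set dV/dt = 0 with V > 0: 1.19 - 0.0488P = 0, so P* = 1.19/0.0488 = 24.4.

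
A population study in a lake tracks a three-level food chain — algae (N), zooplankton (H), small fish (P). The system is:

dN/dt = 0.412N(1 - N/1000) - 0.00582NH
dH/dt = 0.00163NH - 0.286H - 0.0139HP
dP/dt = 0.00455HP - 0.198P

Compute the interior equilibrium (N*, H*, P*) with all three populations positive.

From dP/dt = 0: 0.00455H* = 0.198, so H* = 43.5.
From dN/dt = 0: 0.412(1 - N*/1000) = 0.00582·43.5, giving N* = 1000·(1 - 0.615) = 385.
From dH/dt = 0: 0.00163·385 - 0.286 = 0.0139P*, so P* = 0.342/0.0139 = 24.6.

N* ≈ 385, H* ≈ 43.5, P* ≈ 24.6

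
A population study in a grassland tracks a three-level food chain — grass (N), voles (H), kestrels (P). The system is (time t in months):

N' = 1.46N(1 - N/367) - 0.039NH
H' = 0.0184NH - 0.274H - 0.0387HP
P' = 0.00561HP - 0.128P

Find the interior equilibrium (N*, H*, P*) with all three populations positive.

From dP/dt = 0: 0.00561H* = 0.128, so H* = 22.8.
From dN/dt = 0: 1.46(1 - N*/367) = 0.039·22.8, giving N* = 367·(1 - 0.609) = 143.
From dH/dt = 0: 0.0184·143 - 0.274 = 0.0387P*, so P* = 2.36/0.0387 = 61.1.

N* ≈ 143, H* ≈ 22.8, P* ≈ 61.1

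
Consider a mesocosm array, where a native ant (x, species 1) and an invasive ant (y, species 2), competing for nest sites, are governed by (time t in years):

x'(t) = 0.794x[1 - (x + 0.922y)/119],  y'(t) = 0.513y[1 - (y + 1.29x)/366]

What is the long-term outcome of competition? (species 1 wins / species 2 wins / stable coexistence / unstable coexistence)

Compare the nullcline intercepts: K1/α12 = 119/0.922 = 129 < K2 = 366; K2/α21 = 366/1.29 = 284 > K1 = 119.
Since the inequalities point opposite ways, species 2 can invade but species 1 cannot.

species 2 excludes species 1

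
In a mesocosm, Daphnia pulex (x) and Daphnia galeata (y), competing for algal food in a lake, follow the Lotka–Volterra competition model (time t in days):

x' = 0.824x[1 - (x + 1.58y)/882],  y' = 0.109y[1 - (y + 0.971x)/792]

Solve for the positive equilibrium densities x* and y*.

Setting both brackets to zero gives the nullclines x + 1.58y = 882 and 0.971x + y = 792.
Substituting y = 792 - 0.971x into the first: x(1 - 1.58·0.971) = 882 - 1.58·792.
So x* = -369/-0.534 = 691, and then y* = 792 - 0.971·691 = 121.

x* ≈ 691, y* ≈ 121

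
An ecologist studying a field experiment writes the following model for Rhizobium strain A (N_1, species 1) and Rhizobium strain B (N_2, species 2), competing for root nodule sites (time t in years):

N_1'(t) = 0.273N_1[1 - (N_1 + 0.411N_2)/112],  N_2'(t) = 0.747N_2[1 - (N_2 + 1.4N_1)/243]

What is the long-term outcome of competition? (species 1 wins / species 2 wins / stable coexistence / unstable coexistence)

stable coexistence

Compare the nullcline intercepts: K1/α12 = 112/0.411 = 273 > K2 = 243; K2/α21 = 243/1.4 = 174 > K1 = 112.
Since both inequalities hold, each species can invade when rare, so the interior equilibrium is stable.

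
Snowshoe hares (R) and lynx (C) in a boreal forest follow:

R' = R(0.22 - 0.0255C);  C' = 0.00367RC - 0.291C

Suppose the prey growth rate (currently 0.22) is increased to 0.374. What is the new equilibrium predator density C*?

At the interior fixed point, setting dR/dt = 0 with R > 0 fixes C* = (prey growth rate)/(RC coefficient) — independent of the other coefficients.
With the change, C* = 0.374/0.0255 = 14.7; it rises from 8.63.

C* ≈ 14.7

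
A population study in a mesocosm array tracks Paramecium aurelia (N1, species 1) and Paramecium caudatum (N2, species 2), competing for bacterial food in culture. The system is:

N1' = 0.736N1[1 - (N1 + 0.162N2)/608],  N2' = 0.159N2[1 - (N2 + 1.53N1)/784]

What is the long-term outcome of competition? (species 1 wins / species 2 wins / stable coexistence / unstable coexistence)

Compare the nullcline intercepts: K1/α12 = 608/0.162 = 3750 > K2 = 784; K2/α21 = 784/1.53 = 512 < K1 = 608.
Since the inequalities point opposite ways, species 1 can invade but species 2 cannot.

species 1 excludes species 2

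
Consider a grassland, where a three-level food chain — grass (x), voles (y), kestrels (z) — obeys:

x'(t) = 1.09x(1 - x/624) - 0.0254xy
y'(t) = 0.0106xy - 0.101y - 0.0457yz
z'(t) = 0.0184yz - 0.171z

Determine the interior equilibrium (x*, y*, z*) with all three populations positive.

x* ≈ 489, y* ≈ 9.29, z* ≈ 111

From dz/dt = 0: 0.0184y* = 0.171, so y* = 9.29.
From dx/dt = 0: 1.09(1 - x*/624) = 0.0254·9.29, giving x* = 624·(1 - 0.217) = 489.
From dy/dt = 0: 0.0106·489 - 0.101 = 0.0457z*, so z* = 5.08/0.0457 = 111.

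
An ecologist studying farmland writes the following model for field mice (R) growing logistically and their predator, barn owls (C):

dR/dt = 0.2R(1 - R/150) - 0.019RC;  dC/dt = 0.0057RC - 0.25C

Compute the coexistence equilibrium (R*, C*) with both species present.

From dC/dt = 0 with C > 0: 0.0057R* = 0.25, so R* = 43.9.
Substitute into dR/dt = 0: 0.2(1 - 43.9/150) = 0.019C*.
The bracket is 0.708, giving C* = 0.142/0.019 = 7.45.

R* ≈ 43.9, C* ≈ 7.45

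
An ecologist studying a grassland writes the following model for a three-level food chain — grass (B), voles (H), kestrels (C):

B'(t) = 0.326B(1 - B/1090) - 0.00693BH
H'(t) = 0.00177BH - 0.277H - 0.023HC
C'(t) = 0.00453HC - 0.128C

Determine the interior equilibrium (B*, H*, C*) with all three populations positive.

B* ≈ 435, H* ≈ 28.3, C* ≈ 21.5

From dC/dt = 0: 0.00453H* = 0.128, so H* = 28.3.
From dB/dt = 0: 0.326(1 - B*/1090) = 0.00693·28.3, giving B* = 1090·(1 - 0.601) = 435.
From dH/dt = 0: 0.00177·435 - 0.277 = 0.023C*, so C* = 0.493/0.023 = 21.5.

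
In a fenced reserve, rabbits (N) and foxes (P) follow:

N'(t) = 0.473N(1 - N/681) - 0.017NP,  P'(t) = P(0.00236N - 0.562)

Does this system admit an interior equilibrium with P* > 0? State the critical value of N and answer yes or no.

The predator equation gives dP/dt > 0 only when N > 0.562/0.00236 = 238.
Without the predator, N → K = 681. Since 681 > 238, the predator can invade and persist.

Threshold N = 238; K > 238, so yes, the predator persists.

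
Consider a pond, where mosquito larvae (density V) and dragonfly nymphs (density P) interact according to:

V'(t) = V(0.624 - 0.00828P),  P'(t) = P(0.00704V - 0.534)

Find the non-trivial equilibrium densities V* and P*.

Set dP/dt = 0 with P > 0: 0.00704V - 0.534 = 0, so V* = 0.534/0.00704 = 75.9.
Set dV/dt = 0 with V > 0: 0.624 - 0.00828P = 0, so P* = 0.624/0.00828 = 75.4.

V* ≈ 75.9, P* ≈ 75.4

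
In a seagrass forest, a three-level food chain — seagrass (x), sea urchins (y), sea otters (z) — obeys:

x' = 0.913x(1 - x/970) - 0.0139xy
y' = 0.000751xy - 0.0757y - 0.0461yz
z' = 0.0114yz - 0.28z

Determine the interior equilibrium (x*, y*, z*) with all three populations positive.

x* ≈ 607, y* ≈ 24.6, z* ≈ 8.25

From dz/dt = 0: 0.0114y* = 0.28, so y* = 24.6.
From dx/dt = 0: 0.913(1 - x*/970) = 0.0139·24.6, giving x* = 970·(1 - 0.374) = 607.
From dy/dt = 0: 0.000751·607 - 0.0757 = 0.0461z*, so z* = 0.38/0.0461 = 8.25.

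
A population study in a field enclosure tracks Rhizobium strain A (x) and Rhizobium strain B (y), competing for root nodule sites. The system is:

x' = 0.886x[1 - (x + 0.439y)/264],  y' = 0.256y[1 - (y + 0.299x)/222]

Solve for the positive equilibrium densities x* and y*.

x* ≈ 192, y* ≈ 165

Setting both brackets to zero gives the nullclines x + 0.439y = 264 and 0.299x + y = 222.
Substituting y = 222 - 0.299x into the first: x(1 - 0.439·0.299) = 264 - 0.439·222.
So x* = 167/0.869 = 192, and then y* = 222 - 0.299·192 = 165.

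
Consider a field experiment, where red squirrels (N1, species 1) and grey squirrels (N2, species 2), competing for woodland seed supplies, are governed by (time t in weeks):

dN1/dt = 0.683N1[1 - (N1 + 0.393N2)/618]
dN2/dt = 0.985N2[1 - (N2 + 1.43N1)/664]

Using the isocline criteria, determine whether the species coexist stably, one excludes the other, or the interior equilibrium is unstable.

Compare the nullcline intercepts: K1/α12 = 618/0.393 = 1570 > K2 = 664; K2/α21 = 664/1.43 = 464 < K1 = 618.
Since the inequalities point opposite ways, species 1 can invade but species 2 cannot.

species 1 excludes species 2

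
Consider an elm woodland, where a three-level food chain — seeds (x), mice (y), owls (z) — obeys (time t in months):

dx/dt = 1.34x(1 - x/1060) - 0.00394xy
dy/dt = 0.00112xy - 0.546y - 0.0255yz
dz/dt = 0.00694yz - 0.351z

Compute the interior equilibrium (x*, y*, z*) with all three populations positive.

x* ≈ 902, y* ≈ 50.6, z* ≈ 18.2

From dz/dt = 0: 0.00694y* = 0.351, so y* = 50.6.
From dx/dt = 0: 1.34(1 - x*/1060) = 0.00394·50.6, giving x* = 1060·(1 - 0.149) = 902.
From dy/dt = 0: 0.00112·902 - 0.546 = 0.0255z*, so z* = 0.465/0.0255 = 18.2.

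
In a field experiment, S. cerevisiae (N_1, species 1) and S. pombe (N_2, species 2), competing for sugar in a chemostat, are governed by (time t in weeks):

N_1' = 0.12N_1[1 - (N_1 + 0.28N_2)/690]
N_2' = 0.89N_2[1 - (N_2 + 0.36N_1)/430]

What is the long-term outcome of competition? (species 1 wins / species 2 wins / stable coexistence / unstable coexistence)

stable coexistence

Compare the nullcline intercepts: K1/α12 = 690/0.28 = 2460 > K2 = 430; K2/α21 = 430/0.36 = 1190 > K1 = 690.
Since both inequalities hold, each species can invade when rare, so the interior equilibrium is stable.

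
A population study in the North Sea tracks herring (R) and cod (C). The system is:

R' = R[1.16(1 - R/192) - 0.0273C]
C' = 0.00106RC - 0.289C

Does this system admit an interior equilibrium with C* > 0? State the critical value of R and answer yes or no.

Threshold R = 273; K < 273, so no, the predator goes extinct.

The predator equation gives dC/dt > 0 only when R > 0.289/0.00106 = 273.
Without the predator, R → K = 192. Since 192 < 273, the predator cannot invade.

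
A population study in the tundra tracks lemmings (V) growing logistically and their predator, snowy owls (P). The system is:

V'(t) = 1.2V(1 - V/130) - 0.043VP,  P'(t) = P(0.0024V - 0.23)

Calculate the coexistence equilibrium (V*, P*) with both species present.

V* ≈ 95.8, P* ≈ 7.33

From dP/dt = 0 with P > 0: 0.0024V* = 0.23, so V* = 95.8.
Substitute into dV/dt = 0: 1.2(1 - 95.8/130) = 0.043P*.
The bracket is 0.263, giving P* = 0.315/0.043 = 7.33.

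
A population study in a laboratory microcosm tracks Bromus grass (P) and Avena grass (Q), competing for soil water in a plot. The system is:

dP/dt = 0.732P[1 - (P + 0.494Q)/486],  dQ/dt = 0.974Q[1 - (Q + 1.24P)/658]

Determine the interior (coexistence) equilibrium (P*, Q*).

Setting both brackets to zero gives the nullclines P + 0.494Q = 486 and 1.24P + Q = 658.
Substituting Q = 658 - 1.24P into the first: P(1 - 0.494·1.24) = 486 - 0.494·658.
So P* = 161/0.387 = 415, and then Q* = 658 - 1.24·415 = 143.

P* ≈ 415, Q* ≈ 143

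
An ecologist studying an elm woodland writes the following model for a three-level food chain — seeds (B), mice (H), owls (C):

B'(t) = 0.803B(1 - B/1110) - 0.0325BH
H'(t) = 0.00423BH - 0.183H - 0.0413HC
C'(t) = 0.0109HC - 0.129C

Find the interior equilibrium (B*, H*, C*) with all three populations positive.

From dC/dt = 0: 0.0109H* = 0.129, so H* = 11.8.
From dB/dt = 0: 0.803(1 - B*/1110) = 0.0325·11.8, giving B* = 1110·(1 - 0.479) = 578.
From dH/dt = 0: 0.00423·578 - 0.183 = 0.0413C*, so C* = 2.26/0.0413 = 54.8.

B* ≈ 578, H* ≈ 11.8, C* ≈ 54.8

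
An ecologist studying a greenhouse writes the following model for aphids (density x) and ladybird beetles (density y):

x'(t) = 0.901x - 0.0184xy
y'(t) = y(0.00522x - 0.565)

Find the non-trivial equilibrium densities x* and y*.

x* ≈ 108, y* ≈ 49

Set dy/dt = 0 with y > 0: 0.00522x - 0.565 = 0, so x* = 0.565/0.00522 = 108.
Set dx/dt = 0 with x > 0: 0.901 - 0.0184y = 0, so y* = 0.901/0.0184 = 49.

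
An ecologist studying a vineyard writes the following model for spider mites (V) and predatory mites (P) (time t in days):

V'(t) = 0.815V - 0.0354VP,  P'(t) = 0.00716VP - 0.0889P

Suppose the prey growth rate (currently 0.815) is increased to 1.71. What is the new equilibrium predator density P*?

At the interior fixed point, setting dV/dt = 0 with V > 0 fixes P* = (prey growth rate)/(VP coefficient) — independent of the other coefficients.
With the change, P* = 1.71/0.0354 = 48.3; it rises from 23.

P* ≈ 48.3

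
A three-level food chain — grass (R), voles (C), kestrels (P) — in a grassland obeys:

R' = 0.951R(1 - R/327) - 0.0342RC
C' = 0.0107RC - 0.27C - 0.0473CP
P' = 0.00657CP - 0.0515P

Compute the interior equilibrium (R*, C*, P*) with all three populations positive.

From dP/dt = 0: 0.00657C* = 0.0515, so C* = 7.84.
From dR/dt = 0: 0.951(1 - R*/327) = 0.0342·7.84, giving R* = 327·(1 - 0.282) = 235.
From dC/dt = 0: 0.0107·235 - 0.27 = 0.0473P*, so P* = 2.24/0.0473 = 47.4.

R* ≈ 235, C* ≈ 7.84, P* ≈ 47.4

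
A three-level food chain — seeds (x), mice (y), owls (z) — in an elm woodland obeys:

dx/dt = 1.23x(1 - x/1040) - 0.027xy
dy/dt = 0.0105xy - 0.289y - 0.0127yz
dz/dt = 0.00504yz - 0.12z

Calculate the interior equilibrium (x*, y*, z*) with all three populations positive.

From dz/dt = 0: 0.00504y* = 0.12, so y* = 23.8.
From dx/dt = 0: 1.23(1 - x*/1040) = 0.027·23.8, giving x* = 1040·(1 - 0.523) = 496.
From dy/dt = 0: 0.0105·496 - 0.289 = 0.0127z*, so z* = 4.92/0.0127 = 388.

x* ≈ 496, y* ≈ 23.8, z* ≈ 388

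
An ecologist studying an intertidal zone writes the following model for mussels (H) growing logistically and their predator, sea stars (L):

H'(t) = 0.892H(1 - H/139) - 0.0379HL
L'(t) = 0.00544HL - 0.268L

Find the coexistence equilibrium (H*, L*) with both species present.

From dL/dt = 0 with L > 0: 0.00544H* = 0.268, so H* = 49.3.
Substitute into dH/dt = 0: 0.892(1 - 49.3/139) = 0.0379L*.
The bracket is 0.646, giving L* = 0.576/0.0379 = 15.2.

H* ≈ 49.3, L* ≈ 15.2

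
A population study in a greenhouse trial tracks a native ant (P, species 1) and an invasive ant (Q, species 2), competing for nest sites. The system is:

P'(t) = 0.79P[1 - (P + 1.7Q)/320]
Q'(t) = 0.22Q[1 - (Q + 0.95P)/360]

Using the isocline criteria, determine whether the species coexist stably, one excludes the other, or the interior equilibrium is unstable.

Compare the nullcline intercepts: K1/α12 = 320/1.7 = 188 < K2 = 360; K2/α21 = 360/0.95 = 379 > K1 = 320.
Since the inequalities point opposite ways, species 2 can invade but species 1 cannot.

species 2 excludes species 1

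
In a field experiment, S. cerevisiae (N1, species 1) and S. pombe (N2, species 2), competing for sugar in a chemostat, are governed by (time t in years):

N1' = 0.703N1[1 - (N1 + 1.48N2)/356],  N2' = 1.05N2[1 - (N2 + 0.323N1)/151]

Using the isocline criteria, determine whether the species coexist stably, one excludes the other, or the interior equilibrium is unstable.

Compare the nullcline intercepts: K1/α12 = 356/1.48 = 241 > K2 = 151; K2/α21 = 151/0.323 = 467 > K1 = 356.
Since both inequalities hold, each species can invade when rare, so the interior equilibrium is stable.

stable coexistence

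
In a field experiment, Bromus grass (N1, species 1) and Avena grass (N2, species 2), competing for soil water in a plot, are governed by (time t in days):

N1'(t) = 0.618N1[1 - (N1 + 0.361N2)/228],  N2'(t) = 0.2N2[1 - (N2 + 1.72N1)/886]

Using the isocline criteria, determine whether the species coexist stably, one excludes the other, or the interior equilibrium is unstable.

Compare the nullcline intercepts: K1/α12 = 228/0.361 = 632 < K2 = 886; K2/α21 = 886/1.72 = 515 > K1 = 228.
Since the inequalities point opposite ways, species 2 can invade but species 1 cannot.

species 2 excludes species 1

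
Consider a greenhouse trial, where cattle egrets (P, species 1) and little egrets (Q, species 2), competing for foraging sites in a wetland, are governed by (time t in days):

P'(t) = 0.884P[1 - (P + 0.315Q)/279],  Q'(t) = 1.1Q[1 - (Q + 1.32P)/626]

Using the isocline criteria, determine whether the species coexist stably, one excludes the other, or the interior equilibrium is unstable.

stable coexistence

Compare the nullcline intercepts: K1/α12 = 279/0.315 = 886 > K2 = 626; K2/α21 = 626/1.32 = 474 > K1 = 279.
Since both inequalities hold, each species can invade when rare, so the interior equilibrium is stable.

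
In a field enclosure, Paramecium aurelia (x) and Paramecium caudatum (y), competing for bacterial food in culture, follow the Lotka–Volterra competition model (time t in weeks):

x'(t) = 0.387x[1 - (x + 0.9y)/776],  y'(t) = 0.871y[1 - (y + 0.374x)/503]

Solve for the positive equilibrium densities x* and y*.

x* ≈ 487, y* ≈ 321

Setting both brackets to zero gives the nullclines x + 0.9y = 776 and 0.374x + y = 503.
Substituting y = 503 - 0.374x into the first: x(1 - 0.9·0.374) = 776 - 0.9·503.
So x* = 323/0.663 = 487, and then y* = 503 - 0.374·487 = 321.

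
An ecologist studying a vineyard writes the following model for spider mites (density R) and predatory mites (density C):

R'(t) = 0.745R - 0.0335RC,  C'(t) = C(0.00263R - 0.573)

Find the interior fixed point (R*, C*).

Set dC/dt = 0 with C > 0: 0.00263R - 0.573 = 0, so R* = 0.573/0.00263 = 218.
Set dR/dt = 0 with R > 0: 0.745 - 0.0335C = 0, so C* = 0.745/0.0335 = 22.2.

R* ≈ 218, C* ≈ 22.2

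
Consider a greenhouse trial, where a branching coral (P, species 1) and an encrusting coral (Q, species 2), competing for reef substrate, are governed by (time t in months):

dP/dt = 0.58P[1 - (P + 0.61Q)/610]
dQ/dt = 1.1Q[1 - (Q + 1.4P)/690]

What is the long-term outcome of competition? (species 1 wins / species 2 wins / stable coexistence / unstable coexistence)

species 1 excludes species 2

Compare the nullcline intercepts: K1/α12 = 610/0.61 = 1000 > K2 = 690; K2/α21 = 690/1.4 = 493 < K1 = 610.
Since the inequalities point opposite ways, species 1 can invade but species 2 cannot.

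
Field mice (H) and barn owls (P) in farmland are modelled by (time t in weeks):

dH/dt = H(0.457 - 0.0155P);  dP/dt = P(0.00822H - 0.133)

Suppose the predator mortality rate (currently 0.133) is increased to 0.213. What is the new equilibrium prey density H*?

At the interior fixed point, setting dP/dt = 0 with P > 0 fixes H* = (predator death rate)/(HP coefficient) — independent of the other coefficients.
With the change, H* = 0.213/0.00822 = 25.9; it rises from 16.2.

H* ≈ 25.9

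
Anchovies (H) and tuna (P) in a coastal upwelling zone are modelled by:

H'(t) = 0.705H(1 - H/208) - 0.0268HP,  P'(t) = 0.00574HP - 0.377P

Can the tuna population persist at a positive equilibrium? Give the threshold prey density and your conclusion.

The predator equation gives dP/dt > 0 only when H > 0.377/0.00574 = 65.7.
Without the predator, H → K = 208. Since 208 > 65.7, the predator can invade and persist.

Threshold H = 65.7; K > 65.7, so yes, the predator persists.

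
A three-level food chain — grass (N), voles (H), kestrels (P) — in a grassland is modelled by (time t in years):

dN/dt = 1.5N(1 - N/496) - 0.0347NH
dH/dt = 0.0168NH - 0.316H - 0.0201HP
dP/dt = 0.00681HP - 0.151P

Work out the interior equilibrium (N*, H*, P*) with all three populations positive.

From dP/dt = 0: 0.00681H* = 0.151, so H* = 22.2.
From dN/dt = 0: 1.5(1 - N*/496) = 0.0347·22.2, giving N* = 496·(1 - 0.513) = 242.
From dH/dt = 0: 0.0168·242 - 0.316 = 0.0201P*, so P* = 3.74/0.0201 = 186.

N* ≈ 242, H* ≈ 22.2, P* ≈ 186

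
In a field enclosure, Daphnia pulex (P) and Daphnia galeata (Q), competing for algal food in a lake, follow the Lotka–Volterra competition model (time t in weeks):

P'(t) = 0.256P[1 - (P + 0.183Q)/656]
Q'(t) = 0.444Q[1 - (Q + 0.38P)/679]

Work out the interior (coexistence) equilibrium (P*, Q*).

P* ≈ 571, Q* ≈ 462

Setting both brackets to zero gives the nullclines P + 0.183Q = 656 and 0.38P + Q = 679.
Substituting Q = 679 - 0.38P into the first: P(1 - 0.183·0.38) = 656 - 0.183·679.
So P* = 532/0.93 = 571, and then Q* = 679 - 0.38·571 = 462.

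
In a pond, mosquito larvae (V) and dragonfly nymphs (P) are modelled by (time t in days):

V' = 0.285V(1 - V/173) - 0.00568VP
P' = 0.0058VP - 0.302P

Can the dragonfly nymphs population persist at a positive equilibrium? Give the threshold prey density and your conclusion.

Threshold V = 52.1; K > 52.1, so yes, the predator persists.

The predator equation gives dP/dt > 0 only when V > 0.302/0.0058 = 52.1.
Without the predator, V → K = 173. Since 173 > 52.1, the predator can invade and persist.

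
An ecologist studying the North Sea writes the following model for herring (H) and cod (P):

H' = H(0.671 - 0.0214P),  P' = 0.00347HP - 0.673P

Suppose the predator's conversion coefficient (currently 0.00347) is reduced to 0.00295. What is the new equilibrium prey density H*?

At the interior fixed point, setting dP/dt = 0 with P > 0 fixes H* = (predator death rate)/(HP coefficient) — independent of the other coefficients.
With the change, H* = 0.673/0.00295 = 228; it rises from 194.

H* ≈ 228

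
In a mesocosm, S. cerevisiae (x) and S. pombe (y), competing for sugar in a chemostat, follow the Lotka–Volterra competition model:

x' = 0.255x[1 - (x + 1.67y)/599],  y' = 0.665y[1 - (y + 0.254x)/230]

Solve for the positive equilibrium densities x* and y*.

x* ≈ 373, y* ≈ 135

Setting both brackets to zero gives the nullclines x + 1.67y = 599 and 0.254x + y = 230.
Substituting y = 230 - 0.254x into the first: x(1 - 1.67·0.254) = 599 - 1.67·230.
So x* = 215/0.576 = 373, and then y* = 230 - 0.254·373 = 135.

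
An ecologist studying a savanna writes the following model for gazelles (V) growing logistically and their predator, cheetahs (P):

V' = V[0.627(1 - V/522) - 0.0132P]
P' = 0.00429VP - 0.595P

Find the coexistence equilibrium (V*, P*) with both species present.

V* ≈ 139, P* ≈ 34.9

From dP/dt = 0 with P > 0: 0.00429V* = 0.595, so V* = 139.
Substitute into dV/dt = 0: 0.627(1 - 139/522) = 0.0132P*.
The bracket is 0.734, giving P* = 0.46/0.0132 = 34.9.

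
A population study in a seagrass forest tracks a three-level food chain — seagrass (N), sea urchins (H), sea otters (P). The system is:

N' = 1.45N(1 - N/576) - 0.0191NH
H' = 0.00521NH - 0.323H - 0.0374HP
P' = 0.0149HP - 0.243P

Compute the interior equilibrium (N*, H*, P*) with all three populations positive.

From dP/dt = 0: 0.0149H* = 0.243, so H* = 16.3.
From dN/dt = 0: 1.45(1 - N*/576) = 0.0191·16.3, giving N* = 576·(1 - 0.215) = 452.
From dH/dt = 0: 0.00521·452 - 0.323 = 0.0374P*, so P* = 2.03/0.0374 = 54.4.

N* ≈ 452, H* ≈ 16.3, P* ≈ 54.4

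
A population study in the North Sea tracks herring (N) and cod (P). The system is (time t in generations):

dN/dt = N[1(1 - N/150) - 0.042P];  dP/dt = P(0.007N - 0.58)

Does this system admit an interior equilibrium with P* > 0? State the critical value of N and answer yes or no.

Threshold N = 82.9; K > 82.9, so yes, the predator persists.

The predator equation gives dP/dt > 0 only when N > 0.58/0.007 = 82.9.
Without the predator, N → K = 150. Since 150 > 82.9, the predator can invade and persist.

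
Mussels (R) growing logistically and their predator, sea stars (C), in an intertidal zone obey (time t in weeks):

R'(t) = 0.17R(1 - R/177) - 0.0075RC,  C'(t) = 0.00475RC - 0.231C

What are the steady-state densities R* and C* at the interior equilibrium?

R* ≈ 48.6, C* ≈ 16.4

From dC/dt = 0 with C > 0: 0.00475R* = 0.231, so R* = 48.6.
Substitute into dR/dt = 0: 0.17(1 - 48.6/177) = 0.0075C*.
The bracket is 0.725, giving C* = 0.123/0.0075 = 16.4.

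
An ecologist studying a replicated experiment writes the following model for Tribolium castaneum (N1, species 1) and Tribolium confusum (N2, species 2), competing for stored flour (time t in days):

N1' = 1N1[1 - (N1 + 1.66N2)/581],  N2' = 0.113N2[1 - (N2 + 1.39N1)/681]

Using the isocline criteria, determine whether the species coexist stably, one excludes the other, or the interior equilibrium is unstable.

unstable coexistence (outcome depends on initial conditions)

Compare the nullcline intercepts: K1/α12 = 581/1.66 = 350 < K2 = 681; K2/α21 = 681/1.39 = 490 < K1 = 581.
Since both are reversed, neither can invade when rare; the interior point is a saddle.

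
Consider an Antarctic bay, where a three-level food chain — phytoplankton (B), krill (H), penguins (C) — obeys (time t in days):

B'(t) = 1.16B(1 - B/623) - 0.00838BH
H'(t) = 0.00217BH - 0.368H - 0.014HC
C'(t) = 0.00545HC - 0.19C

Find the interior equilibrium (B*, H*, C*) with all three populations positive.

From dC/dt = 0: 0.00545H* = 0.19, so H* = 34.9.
From dB/dt = 0: 1.16(1 - B*/623) = 0.00838·34.9, giving B* = 623·(1 - 0.252) = 466.
From dH/dt = 0: 0.00217·466 - 0.368 = 0.014C*, so C* = 0.643/0.014 = 46.

B* ≈ 466, H* ≈ 34.9, C* ≈ 46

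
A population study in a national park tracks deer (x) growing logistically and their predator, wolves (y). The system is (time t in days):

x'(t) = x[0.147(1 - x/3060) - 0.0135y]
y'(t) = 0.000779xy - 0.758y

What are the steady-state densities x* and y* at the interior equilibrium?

From dy/dt = 0 with y > 0: 0.000779x* = 0.758, so x* = 973.
Substitute into dx/dt = 0: 0.147(1 - 973/3060) = 0.0135y*.
The bracket is 0.682, giving y* = 0.1/0.0135 = 7.43.

x* ≈ 973, y* ≈ 7.43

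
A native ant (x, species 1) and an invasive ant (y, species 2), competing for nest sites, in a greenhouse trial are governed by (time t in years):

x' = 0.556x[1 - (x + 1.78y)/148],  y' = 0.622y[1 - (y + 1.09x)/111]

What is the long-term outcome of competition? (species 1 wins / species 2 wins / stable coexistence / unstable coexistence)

Compare the nullcline intercepts: K1/α12 = 148/1.78 = 83.1 < K2 = 111; K2/α21 = 111/1.09 = 102 < K1 = 148.
Since both are reversed, neither can invade when rare; the interior point is a saddle.

unstable coexistence (outcome depends on initial conditions)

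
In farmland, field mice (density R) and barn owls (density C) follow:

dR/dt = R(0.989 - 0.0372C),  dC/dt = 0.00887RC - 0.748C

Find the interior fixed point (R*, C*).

R* ≈ 84.3, C* ≈ 26.6

Set dC/dt = 0 with C > 0: 0.00887R - 0.748 = 0, so R* = 0.748/0.00887 = 84.3.
Set dR/dt = 0 with R > 0: 0.989 - 0.0372C = 0, so C* = 0.989/0.0372 = 26.6.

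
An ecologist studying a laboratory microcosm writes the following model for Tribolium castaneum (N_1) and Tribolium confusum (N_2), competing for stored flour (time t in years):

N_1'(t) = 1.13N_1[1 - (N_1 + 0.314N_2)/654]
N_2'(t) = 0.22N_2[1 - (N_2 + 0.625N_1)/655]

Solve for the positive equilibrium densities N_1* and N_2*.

N_1* ≈ 558, N_2* ≈ 306

Setting both brackets to zero gives the nullclines N_1 + 0.314N_2 = 654 and 0.625N_1 + N_2 = 655.
Substituting N_2 = 655 - 0.625N_1 into the first: N_1(1 - 0.314·0.625) = 654 - 0.314·655.
So N_1* = 448/0.804 = 558, and then N_2* = 655 - 0.625·558 = 306.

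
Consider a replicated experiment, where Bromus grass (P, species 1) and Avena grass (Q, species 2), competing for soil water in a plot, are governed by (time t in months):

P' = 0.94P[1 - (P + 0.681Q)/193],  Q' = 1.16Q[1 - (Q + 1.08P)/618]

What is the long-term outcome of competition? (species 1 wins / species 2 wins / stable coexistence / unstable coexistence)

Compare the nullcline intercepts: K1/α12 = 193/0.681 = 283 < K2 = 618; K2/α21 = 618/1.08 = 572 > K1 = 193.
Since the inequalities point opposite ways, species 2 can invade but species 1 cannot.

species 2 excludes species 1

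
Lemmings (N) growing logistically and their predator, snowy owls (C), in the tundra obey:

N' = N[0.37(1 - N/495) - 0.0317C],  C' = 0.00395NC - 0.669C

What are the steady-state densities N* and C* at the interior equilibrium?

N* ≈ 169, C* ≈ 7.68

From dC/dt = 0 with C > 0: 0.00395N* = 0.669, so N* = 169.
Substitute into dN/dt = 0: 0.37(1 - 169/495) = 0.0317C*.
The bracket is 0.658, giving C* = 0.243/0.0317 = 7.68.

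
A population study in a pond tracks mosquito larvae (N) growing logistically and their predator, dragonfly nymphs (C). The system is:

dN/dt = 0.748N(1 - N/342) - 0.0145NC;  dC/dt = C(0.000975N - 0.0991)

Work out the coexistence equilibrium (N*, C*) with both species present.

From dC/dt = 0 with C > 0: 0.000975N* = 0.0991, so N* = 102.
Substitute into dN/dt = 0: 0.748(1 - 102/342) = 0.0145C*.
The bracket is 0.703, giving C* = 0.526/0.0145 = 36.3.

N* ≈ 102, C* ≈ 36.3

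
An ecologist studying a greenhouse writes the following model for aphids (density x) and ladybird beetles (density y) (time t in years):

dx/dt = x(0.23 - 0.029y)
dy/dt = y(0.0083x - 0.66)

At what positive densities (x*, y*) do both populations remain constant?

Set dy/dt = 0 with y > 0: 0.0083x - 0.66 = 0, so x* = 0.66/0.0083 = 79.5.
Set dx/dt = 0 with x > 0: 0.23 - 0.029y = 0, so y* = 0.23/0.029 = 7.93.

x* ≈ 79.5, y* ≈ 7.93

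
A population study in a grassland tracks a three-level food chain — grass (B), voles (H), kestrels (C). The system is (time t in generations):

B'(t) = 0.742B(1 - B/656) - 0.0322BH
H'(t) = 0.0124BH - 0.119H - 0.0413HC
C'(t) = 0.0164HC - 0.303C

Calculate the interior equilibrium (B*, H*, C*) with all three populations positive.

From dC/dt = 0: 0.0164H* = 0.303, so H* = 18.5.
From dB/dt = 0: 0.742(1 - B*/656) = 0.0322·18.5, giving B* = 656·(1 - 0.802) = 130.
From dH/dt = 0: 0.0124·130 - 0.119 = 0.0413C*, so C* = 1.49/0.0413 = 36.2.

B* ≈ 130, H* ≈ 18.5, C* ≈ 36.2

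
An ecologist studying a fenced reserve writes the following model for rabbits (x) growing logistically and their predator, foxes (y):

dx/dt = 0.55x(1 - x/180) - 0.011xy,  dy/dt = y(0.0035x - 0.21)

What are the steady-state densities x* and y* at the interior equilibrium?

x* ≈ 60, y* ≈ 33.3

From dy/dt = 0 with y > 0: 0.0035x* = 0.21, so x* = 60.
Substitute into dx/dt = 0: 0.55(1 - 60/180) = 0.011y*.
The bracket is 0.667, giving y* = 0.367/0.011 = 33.3.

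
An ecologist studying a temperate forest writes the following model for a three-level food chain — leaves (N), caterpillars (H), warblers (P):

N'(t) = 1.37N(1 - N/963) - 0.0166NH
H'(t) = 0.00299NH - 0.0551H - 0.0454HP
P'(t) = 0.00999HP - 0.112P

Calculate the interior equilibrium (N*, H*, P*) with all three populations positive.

From dP/dt = 0: 0.00999H* = 0.112, so H* = 11.2.
From dN/dt = 0: 1.37(1 - N*/963) = 0.0166·11.2, giving N* = 963·(1 - 0.136) = 832.
From dH/dt = 0: 0.00299·832 - 0.0551 = 0.0454P*, so P* = 2.43/0.0454 = 53.6.

N* ≈ 832, H* ≈ 11.2, P* ≈ 53.6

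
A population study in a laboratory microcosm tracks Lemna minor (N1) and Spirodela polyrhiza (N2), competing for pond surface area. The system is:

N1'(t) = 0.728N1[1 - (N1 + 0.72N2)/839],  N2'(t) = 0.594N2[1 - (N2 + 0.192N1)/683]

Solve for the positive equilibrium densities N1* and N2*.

N1* ≈ 403, N2* ≈ 606

Setting both brackets to zero gives the nullclines N1 + 0.72N2 = 839 and 0.192N1 + N2 = 683.
Substituting N2 = 683 - 0.192N1 into the first: N1(1 - 0.72·0.192) = 839 - 0.72·683.
So N1* = 347/0.862 = 403, and then N2* = 683 - 0.192·403 = 606.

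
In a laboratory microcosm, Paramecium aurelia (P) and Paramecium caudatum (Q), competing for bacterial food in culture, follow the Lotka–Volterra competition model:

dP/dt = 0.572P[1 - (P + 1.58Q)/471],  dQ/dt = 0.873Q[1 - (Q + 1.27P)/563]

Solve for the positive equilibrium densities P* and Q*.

Setting both brackets to zero gives the nullclines P + 1.58Q = 471 and 1.27P + Q = 563.
Substituting Q = 563 - 1.27P into the first: P(1 - 1.58·1.27) = 471 - 1.58·563.
So P* = -419/-1.01 = 416, and then Q* = 563 - 1.27·416 = 34.9.

P* ≈ 416, Q* ≈ 34.9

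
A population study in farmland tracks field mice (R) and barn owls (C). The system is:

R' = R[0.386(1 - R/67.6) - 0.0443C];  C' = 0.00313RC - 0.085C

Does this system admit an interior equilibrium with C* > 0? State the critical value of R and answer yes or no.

The predator equation gives dC/dt > 0 only when R > 0.085/0.00313 = 27.2.
Without the predator, R → K = 67.6. Since 67.6 > 27.2, the predator can invade and persist.

Threshold R = 27.2; K > 27.2, so yes, the predator persists.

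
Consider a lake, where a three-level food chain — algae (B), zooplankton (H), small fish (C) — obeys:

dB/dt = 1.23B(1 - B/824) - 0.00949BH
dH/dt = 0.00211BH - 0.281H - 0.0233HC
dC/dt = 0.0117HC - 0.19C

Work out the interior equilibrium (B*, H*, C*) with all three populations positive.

B* ≈ 721, H* ≈ 16.2, C* ≈ 53.2

From dC/dt = 0: 0.0117H* = 0.19, so H* = 16.2.
From dB/dt = 0: 1.23(1 - B*/824) = 0.00949·16.2, giving B* = 824·(1 - 0.125) = 721.
From dH/dt = 0: 0.00211·721 - 0.281 = 0.0233C*, so C* = 1.24/0.0233 = 53.2.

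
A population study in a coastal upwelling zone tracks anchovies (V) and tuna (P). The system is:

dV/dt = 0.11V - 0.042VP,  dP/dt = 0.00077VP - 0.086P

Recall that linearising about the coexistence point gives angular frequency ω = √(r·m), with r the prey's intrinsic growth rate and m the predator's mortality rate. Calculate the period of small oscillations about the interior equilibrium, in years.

Here r = 0.11 and m = 0.086, so r·m = 0.00946.
ω = √0.00946 = 0.0973 per year, hence T = 2π/ω ≈ 64.6 years.

T ≈ 64.6 years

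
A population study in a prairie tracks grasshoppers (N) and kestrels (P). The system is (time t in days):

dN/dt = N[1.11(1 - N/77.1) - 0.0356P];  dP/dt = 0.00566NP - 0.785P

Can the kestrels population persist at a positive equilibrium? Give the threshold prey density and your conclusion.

Threshold N = 139; K < 139, so no, the predator goes extinct.

The predator equation gives dP/dt > 0 only when N > 0.785/0.00566 = 139.
Without the predator, N → K = 77.1. Since 77.1 < 139, the predator cannot invade.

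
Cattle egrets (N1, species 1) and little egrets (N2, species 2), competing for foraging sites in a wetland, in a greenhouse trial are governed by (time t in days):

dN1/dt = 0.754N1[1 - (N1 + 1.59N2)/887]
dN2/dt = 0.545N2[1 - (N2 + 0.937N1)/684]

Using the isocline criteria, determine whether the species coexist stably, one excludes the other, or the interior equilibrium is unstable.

Compare the nullcline intercepts: K1/α12 = 887/1.59 = 558 < K2 = 684; K2/α21 = 684/0.937 = 730 < K1 = 887.
Since both are reversed, neither can invade when rare; the interior point is a saddle.

unstable coexistence (outcome depends on initial conditions)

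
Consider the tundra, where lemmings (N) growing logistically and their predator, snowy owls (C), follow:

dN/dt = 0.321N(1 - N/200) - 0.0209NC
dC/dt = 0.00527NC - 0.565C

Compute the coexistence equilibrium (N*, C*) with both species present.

N* ≈ 107, C* ≈ 7.13

From dC/dt = 0 with C > 0: 0.00527N* = 0.565, so N* = 107.
Substitute into dN/dt = 0: 0.321(1 - 107/200) = 0.0209C*.
The bracket is 0.464, giving C* = 0.149/0.0209 = 7.13.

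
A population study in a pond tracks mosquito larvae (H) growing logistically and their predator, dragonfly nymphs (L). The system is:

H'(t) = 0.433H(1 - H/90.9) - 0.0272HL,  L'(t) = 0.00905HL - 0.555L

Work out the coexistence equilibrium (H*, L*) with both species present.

From dL/dt = 0 with L > 0: 0.00905H* = 0.555, so H* = 61.3.
Substitute into dH/dt = 0: 0.433(1 - 61.3/90.9) = 0.0272L*.
The bracket is 0.325, giving L* = 0.141/0.0272 = 5.18.

H* ≈ 61.3, L* ≈ 5.18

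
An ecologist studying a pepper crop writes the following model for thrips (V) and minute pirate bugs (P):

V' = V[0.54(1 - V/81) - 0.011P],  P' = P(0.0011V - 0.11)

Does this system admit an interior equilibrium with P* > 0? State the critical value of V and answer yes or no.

Threshold V = 100; K < 100, so no, the predator goes extinct.

The predator equation gives dP/dt > 0 only when V > 0.11/0.0011 = 100.
Without the predator, V → K = 81. Since 81 < 100, the predator cannot invade.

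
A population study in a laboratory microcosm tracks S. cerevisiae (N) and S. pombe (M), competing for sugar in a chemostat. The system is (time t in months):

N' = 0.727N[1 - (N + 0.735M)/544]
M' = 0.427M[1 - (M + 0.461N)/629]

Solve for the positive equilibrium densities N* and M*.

Setting both brackets to zero gives the nullclines N + 0.735M = 544 and 0.461N + M = 629.
Substituting M = 629 - 0.461N into the first: N(1 - 0.735·0.461) = 544 - 0.735·629.
So N* = 81.7/0.661 = 124, and then M* = 629 - 0.461·124 = 572.

N* ≈ 124, M* ≈ 572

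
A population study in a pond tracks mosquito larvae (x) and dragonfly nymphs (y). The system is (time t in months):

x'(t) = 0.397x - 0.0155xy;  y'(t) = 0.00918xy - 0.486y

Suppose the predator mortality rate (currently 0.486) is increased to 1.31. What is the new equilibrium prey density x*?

At the interior fixed point, setting dy/dt = 0 with y > 0 fixes x* = (predator death rate)/(xy coefficient) — independent of the other coefficients.
With the change, x* = 1.31/0.00918 = 143; it rises from 52.9.

x* ≈ 143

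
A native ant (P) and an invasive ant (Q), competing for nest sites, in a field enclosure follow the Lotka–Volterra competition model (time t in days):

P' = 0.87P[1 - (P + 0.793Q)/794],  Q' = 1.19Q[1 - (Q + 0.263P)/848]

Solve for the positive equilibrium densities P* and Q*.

Setting both brackets to zero gives the nullclines P + 0.793Q = 794 and 0.263P + Q = 848.
Substituting Q = 848 - 0.263P into the first: P(1 - 0.793·0.263) = 794 - 0.793·848.
So P* = 122/0.791 = 154, and then Q* = 848 - 0.263·154 = 808.

P* ≈ 154, Q* ≈ 808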